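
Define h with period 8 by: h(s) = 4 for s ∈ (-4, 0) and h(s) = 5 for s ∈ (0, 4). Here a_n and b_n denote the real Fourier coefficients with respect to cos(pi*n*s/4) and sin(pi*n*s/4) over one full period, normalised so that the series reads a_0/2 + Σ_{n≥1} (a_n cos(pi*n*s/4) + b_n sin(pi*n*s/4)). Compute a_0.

9

a_0 = 1/4 ∫_{-4}^{4} h(s) ds = 1/4 · (36) = 9.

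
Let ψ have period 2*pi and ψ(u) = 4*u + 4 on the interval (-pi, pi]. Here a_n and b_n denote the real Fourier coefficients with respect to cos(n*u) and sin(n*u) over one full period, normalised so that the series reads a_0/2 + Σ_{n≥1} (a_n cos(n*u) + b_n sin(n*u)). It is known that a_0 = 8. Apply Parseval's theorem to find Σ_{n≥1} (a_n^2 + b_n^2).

32*pi**2/3

Parseval: a_0^2/2 + Σ_{n≥1} (a_n^2+b_n^2) = 1/pi ∫_{-pi}^{pi} ψ(u)^2 du = 32 + 32*pi**2/3.
Subtract a_0^2/2 = 32: Σ (a_n^2+b_n^2) = 32*pi**2/3.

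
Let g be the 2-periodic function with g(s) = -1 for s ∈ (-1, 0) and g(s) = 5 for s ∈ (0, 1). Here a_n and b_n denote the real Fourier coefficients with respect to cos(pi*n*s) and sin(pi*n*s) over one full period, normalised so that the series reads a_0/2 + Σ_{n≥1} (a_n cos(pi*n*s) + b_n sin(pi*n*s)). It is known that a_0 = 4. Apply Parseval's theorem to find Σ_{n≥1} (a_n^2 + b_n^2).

Parseval: a_0^2/2 + Σ_{n≥1} (a_n^2+b_n^2) = ∫_{-1}^{1} g(s)^2 ds = 26.
Subtract a_0^2/2 = 8: Σ (a_n^2+b_n^2) = 18.

18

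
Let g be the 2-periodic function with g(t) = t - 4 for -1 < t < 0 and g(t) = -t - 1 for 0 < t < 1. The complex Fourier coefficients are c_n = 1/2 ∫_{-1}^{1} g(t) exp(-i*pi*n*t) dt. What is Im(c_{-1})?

3/pi

Since g is real-valued, Im(c_{-1}) = -1/2 ∫_{-1}^{1} g(t) sin(-pi*t) dt = b_{1}/2.
Split the integral at the breakpoints.
Integrating by parts (boundary term plus one more integral), an antiderivative of (t - 4) sin(-pi*t) is t*cos(pi*t)/pi - sin(pi*t)/pi**2 - 4*cos(pi*t)/pi; evaluating from -1 to 0: ∫_{-1}^{0} (t - 4) sin(-pi*t) dt = (-4/pi) - (5/pi) = -9/pi.
Integrating by parts (boundary term plus one more integral), an antiderivative of (-t - 1) sin(-pi*t) is -t*cos(pi*t)/pi + sin(pi*t)/pi**2 - cos(pi*t)/pi; evaluating from 0 to 1: ∫_{0}^{1} (-t - 1) sin(-pi*t) dt = (2/pi) - (-1/pi) = 3/pi.
So ∫_{-1}^{1} g(t) sin(-pi*t) dt = -6/pi.
Hence Im(c_{-1}) = (-1/2)·(-6/pi) = 3/pi.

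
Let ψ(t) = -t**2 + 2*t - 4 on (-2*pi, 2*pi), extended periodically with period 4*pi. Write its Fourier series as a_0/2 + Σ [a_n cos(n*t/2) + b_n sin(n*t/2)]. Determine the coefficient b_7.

b_7 = (1/(2*pi)) ∫_{-2*pi}^{2*pi} ψ(t) sin(7*t/2) dt.
Integrating by parts twice (tabular method), an antiderivative of (-t**2 + 2*t - 4) sin(7*t/2) is 2*t**2*cos(7*t/2)/7 - 8*t*sin(7*t/2)/49 - 4*t*cos(7*t/2)/7 + 8*sin(7*t/2)/49 + 376*cos(7*t/2)/343; evaluating from -2*pi to 2*pi: ∫_{-2*pi}^{2*pi} (-t**2 + 2*t - 4) sin(7*t/2) dt = (-8*pi**2/7 - 376/343 + 8*pi/7) - (-8*pi**2/7 - 8*pi/7 - 376/343) = 16*pi/7.
Hence b_7 = (1/(2*pi))·(16*pi/7) = 8/7.

8/7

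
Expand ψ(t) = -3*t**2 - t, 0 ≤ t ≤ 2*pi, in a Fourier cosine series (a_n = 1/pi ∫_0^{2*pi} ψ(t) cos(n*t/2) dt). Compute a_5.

a_5 = 1/pi ∫_0^{2*pi} (-3*t**2 - t) cos(5*t/2) dt.
Integrating by parts twice (tabular method), an antiderivative of (-3*t**2 - t) cos(5*t/2) is -6*t**2*sin(5*t/2)/5 - 2*t*sin(5*t/2)/5 - 24*t*cos(5*t/2)/25 + 48*sin(5*t/2)/125 - 4*cos(5*t/2)/25; evaluating from 0 to 2*pi: ∫_{0}^{2*pi} (-3*t**2 - t) cos(5*t/2) dt = (4/25 + 48*pi/25) - (-4/25) = 8/25 + 48*pi/25.
Hence a_5 = (1/pi)·(8/25 + 48*pi/25) = 8*(1 + 6*pi)/(25*pi).

8*(1 + 6*pi)/(25*pi)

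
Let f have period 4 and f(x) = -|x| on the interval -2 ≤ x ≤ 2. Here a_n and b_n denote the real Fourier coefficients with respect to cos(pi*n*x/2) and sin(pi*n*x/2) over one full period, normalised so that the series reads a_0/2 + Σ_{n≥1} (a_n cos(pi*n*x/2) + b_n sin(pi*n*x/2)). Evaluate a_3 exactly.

a_3 = 1/2 ∫_{-2}^{2} f(x) cos(3*pi*x/2) dx.
f is even and cos(3*pi*x/2) is even, so the integrand is even and a_3 = ∫_0^{2} f(x) cos(3*pi*x/2) dx.
Integrating by parts (boundary term plus one more integral), an antiderivative of (-x) cos(3*pi*x/2) is -2*x*sin(3*pi*x/2)/(3*pi) - 4*cos(3*pi*x/2)/(9*pi**2); evaluating from 0 to 2: ∫_{0}^{2} (-x) cos(3*pi*x/2) dx = (4/(9*pi**2)) - (-4/(9*pi**2)) = 8/(9*pi**2).
Hence a_3 = 8/(9*pi**2).

8/(9*pi**2)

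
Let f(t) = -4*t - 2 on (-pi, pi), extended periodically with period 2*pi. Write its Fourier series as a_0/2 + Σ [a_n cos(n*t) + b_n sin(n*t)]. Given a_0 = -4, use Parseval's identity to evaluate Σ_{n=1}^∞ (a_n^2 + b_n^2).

32*pi**2/3

Parseval: a_0^2/2 + Σ_{n≥1} (a_n^2+b_n^2) = 1/pi ∫_{-pi}^{pi} f(t)^2 dt = 8 + 32*pi**2/3.
Subtract a_0^2/2 = 8: Σ (a_n^2+b_n^2) = 32*pi**2/3.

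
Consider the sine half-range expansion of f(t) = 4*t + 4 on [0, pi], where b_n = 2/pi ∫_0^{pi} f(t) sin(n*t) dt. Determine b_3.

b_3 = 2/pi ∫_0^{pi} (4*t + 4) sin(3*t) dt.
Integrating by parts (boundary term plus one more integral), an antiderivative of (4*t + 4) sin(3*t) is -4*t*cos(3*t)/3 + 4*sin(3*t)/9 - 4*cos(3*t)/3; evaluating from 0 to pi: ∫_{0}^{pi} (4*t + 4) sin(3*t) dt = (4/3 + 4*pi/3) - (-4/3) = 8/3 + 4*pi/3.
Hence b_3 = (2/pi)·(8/3 + 4*pi/3) = 8*(2 + pi)/(3*pi).

8*(2 + pi)/(3*pi)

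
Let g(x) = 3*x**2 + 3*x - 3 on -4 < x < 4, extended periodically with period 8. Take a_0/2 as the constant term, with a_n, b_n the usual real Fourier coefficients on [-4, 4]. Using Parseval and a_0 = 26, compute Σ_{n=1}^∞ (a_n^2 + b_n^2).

2528/5

Parseval: a_0^2/2 + Σ_{n≥1} (a_n^2+b_n^2) = 1/4 ∫_{-4}^{4} g(x)^2 dx = 4218/5.
Subtract a_0^2/2 = 338: Σ (a_n^2+b_n^2) = 2528/5.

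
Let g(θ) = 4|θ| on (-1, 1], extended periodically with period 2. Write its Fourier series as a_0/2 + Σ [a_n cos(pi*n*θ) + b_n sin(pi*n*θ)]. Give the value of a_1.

-16/pi**2

a_1 = ∫_{-1}^{1} g(θ) cos(pi*θ) dθ.
g is even and cos(pi*θ) is even, so the integrand is even and a_1 = 2 ∫_0^{1} g(θ) cos(pi*θ) dθ.
Integrating by parts (boundary term plus one more integral), an antiderivative of (4*θ) cos(pi*θ) is 4*θ*sin(pi*θ)/pi + 4*cos(pi*θ)/pi**2; evaluating from 0 to 1: ∫_{0}^{1} (4*θ) cos(pi*θ) dθ = (-4/pi**2) - (4/pi**2) = -8/pi**2.
Hence a_1 = 2·(-8/pi**2) = -16/pi**2.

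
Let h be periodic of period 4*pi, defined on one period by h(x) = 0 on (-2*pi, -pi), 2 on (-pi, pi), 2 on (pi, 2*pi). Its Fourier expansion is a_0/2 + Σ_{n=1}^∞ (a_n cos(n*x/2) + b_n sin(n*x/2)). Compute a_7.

-2/(7*pi)

a_7 = (1/(2*pi)) ∫_{-2*pi}^{2*pi} h(x) cos(7*x/2) dx.
Split the integral at the breakpoints.
∫_{-2*pi}^{-pi} (0) cos(7*x/2) dx = 0.
Directly, an antiderivative of (2) cos(7*x/2) is 4*sin(7*x/2)/7; evaluating from -pi to pi: ∫_{-pi}^{pi} (2) cos(7*x/2) dx = (-4/7) - (4/7) = -8/7.
Directly, an antiderivative of (2) cos(7*x/2) is 4*sin(7*x/2)/7; evaluating from pi to 2*pi: ∫_{pi}^{2*pi} (2) cos(7*x/2) dx = (0) - (-4/7) = 4/7.
Summing the pieces and multiplying by (1/(2*pi)) gives a_7 = -2/(7*pi).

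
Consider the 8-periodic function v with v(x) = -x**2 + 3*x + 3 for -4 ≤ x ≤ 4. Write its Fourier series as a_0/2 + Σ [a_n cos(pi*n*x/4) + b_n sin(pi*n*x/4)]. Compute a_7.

64/(49*pi**2)

a_7 = 1/4 ∫_{-4}^{4} v(x) cos(7*pi*x/4) dx.
Integrating by parts twice (tabular method), an antiderivative of (-x**2 + 3*x + 3) cos(7*pi*x/4) is -4*x**2*sin(7*pi*x/4)/(7*pi) + 12*x*sin(7*pi*x/4)/(7*pi) - 32*x*cos(7*pi*x/4)/(49*pi**2) + 128*sin(7*pi*x/4)/(343*pi**3) + 12*sin(7*pi*x/4)/(7*pi) + 48*cos(7*pi*x/4)/(49*pi**2); evaluating from -4 to 4: ∫_{-4}^{4} (-x**2 + 3*x + 3) cos(7*pi*x/4) dx = (80/(49*pi**2)) - (-176/(49*pi**2)) = 256/(49*pi**2).
Hence a_7 = (1/4)·(256/(49*pi**2)) = 64/(49*pi**2).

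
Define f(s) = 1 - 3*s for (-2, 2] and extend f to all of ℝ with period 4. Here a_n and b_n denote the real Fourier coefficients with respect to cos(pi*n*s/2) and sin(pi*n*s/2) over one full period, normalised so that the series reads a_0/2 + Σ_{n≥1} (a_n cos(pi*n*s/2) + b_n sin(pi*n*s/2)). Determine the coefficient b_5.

-12/(5*pi)

b_5 = 1/2 ∫_{-2}^{2} f(s) sin(5*pi*s/2) ds.
Integrating by parts (boundary term plus one more integral), an antiderivative of (1 - 3*s) sin(5*pi*s/2) is 6*s*cos(5*pi*s/2)/(5*pi) - 12*sin(5*pi*s/2)/(25*pi**2) - 2*cos(5*pi*s/2)/(5*pi); evaluating from -2 to 2: ∫_{-2}^{2} (1 - 3*s) sin(5*pi*s/2) ds = (-2/pi) - (14/(5*pi)) = -24/(5*pi).
Hence b_5 = (1/2)·(-24/(5*pi)) = -12/(5*pi).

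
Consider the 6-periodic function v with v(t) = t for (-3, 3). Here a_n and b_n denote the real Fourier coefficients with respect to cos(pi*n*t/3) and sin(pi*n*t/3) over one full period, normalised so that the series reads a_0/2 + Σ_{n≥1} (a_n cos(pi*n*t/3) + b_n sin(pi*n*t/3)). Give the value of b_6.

b_6 = 1/3 ∫_{-3}^{3} v(t) sin(2*pi*t) dt.
v is odd and sin(2*pi*t) is odd, so the integrand is even and b_6 = 2/3 ∫_0^{3} v(t) sin(2*pi*t) dt.
Integrating by parts (boundary term plus one more integral), an antiderivative of (t) sin(2*pi*t) is -t*cos(2*pi*t)/(2*pi) + sin(2*pi*t)/(4*pi**2); evaluating from 0 to 3: ∫_{0}^{3} (t) sin(2*pi*t) dt = (-3/(2*pi)) - (0) = -3/(2*pi).
Hence b_6 = (2/3)·(-3/(2*pi)) = -1/pi.

-1/pi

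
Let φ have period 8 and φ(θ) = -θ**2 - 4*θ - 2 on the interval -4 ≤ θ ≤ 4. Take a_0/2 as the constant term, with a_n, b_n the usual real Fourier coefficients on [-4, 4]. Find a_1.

64/pi**2

a_1 = 1/4 ∫_{-4}^{4} φ(θ) cos(pi*θ/4) dθ.
Integrating by parts twice (tabular method), an antiderivative of (-θ**2 - 4*θ - 2) cos(pi*θ/4) is -4*θ**2*sin(pi*θ/4)/pi - 16*θ*sin(pi*θ/4)/pi - 32*θ*cos(pi*θ/4)/pi**2 - 8*sin(pi*θ/4)/pi + 128*sin(pi*θ/4)/pi**3 - 64*cos(pi*θ/4)/pi**2; evaluating from -4 to 4: ∫_{-4}^{4} (-θ**2 - 4*θ - 2) cos(pi*θ/4) dθ = (192/pi**2) - (-64/pi**2) = 256/pi**2.
Hence a_1 = (1/4)·(256/pi**2) = 64/pi**2.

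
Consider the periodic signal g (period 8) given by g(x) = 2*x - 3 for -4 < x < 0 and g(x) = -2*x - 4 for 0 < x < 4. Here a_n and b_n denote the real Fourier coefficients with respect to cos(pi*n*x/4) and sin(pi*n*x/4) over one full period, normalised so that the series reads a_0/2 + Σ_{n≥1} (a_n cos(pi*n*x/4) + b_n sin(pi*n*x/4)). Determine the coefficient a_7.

32/(49*pi**2)

a_7 = 1/4 ∫_{-4}^{4} g(x) cos(7*pi*x/4) dx.
Split the integral at the breakpoints.
Integrating by parts (boundary term plus one more integral), an antiderivative of (2*x - 3) cos(7*pi*x/4) is 8*x*sin(7*pi*x/4)/(7*pi) - 12*sin(7*pi*x/4)/(7*pi) + 32*cos(7*pi*x/4)/(49*pi**2); evaluating from -4 to 0: ∫_{-4}^{0} (2*x - 3) cos(7*pi*x/4) dx = (32/(49*pi**2)) - (-32/(49*pi**2)) = 64/(49*pi**2).
Integrating by parts (boundary term plus one more integral), an antiderivative of (-2*x - 4) cos(7*pi*x/4) is -8*x*sin(7*pi*x/4)/(7*pi) - 16*sin(7*pi*x/4)/(7*pi) - 32*cos(7*pi*x/4)/(49*pi**2); evaluating from 0 to 4: ∫_{0}^{4} (-2*x - 4) cos(7*pi*x/4) dx = (32/(49*pi**2)) - (-32/(49*pi**2)) = 64/(49*pi**2).
Summing the pieces and multiplying by (1/4) gives a_7 = 32/(49*pi**2).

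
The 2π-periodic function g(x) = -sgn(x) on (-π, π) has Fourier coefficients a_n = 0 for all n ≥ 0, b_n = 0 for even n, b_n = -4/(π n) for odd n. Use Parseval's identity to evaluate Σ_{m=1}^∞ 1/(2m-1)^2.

Parseval: Σ b_n^2 = (1/π) ∫_{-π}^{π} g(x)^2 dx = 2.
Only odd n contribute, with b_n^2 = 16/(π^2 n^2), so Σ_{m≥1} 1/(2m-1)^2 = π^2·(2)/16 = pi**2/8.

pi**2/8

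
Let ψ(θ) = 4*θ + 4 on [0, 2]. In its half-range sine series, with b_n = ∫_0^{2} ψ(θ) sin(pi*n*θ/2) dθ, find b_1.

32/pi

b_1 = ∫_0^{2} (4*θ + 4) sin(pi*θ/2) dθ.
Integrating by parts (boundary term plus one more integral), an antiderivative of (4*θ + 4) sin(pi*θ/2) is -8*θ*cos(pi*θ/2)/pi + 16*sin(pi*θ/2)/pi**2 - 8*cos(pi*θ/2)/pi; evaluating from 0 to 2: ∫_{0}^{2} (4*θ + 4) sin(pi*θ/2) dθ = (24/pi) - (-8/pi) = 32/pi.
Hence b_1 = 32/pi.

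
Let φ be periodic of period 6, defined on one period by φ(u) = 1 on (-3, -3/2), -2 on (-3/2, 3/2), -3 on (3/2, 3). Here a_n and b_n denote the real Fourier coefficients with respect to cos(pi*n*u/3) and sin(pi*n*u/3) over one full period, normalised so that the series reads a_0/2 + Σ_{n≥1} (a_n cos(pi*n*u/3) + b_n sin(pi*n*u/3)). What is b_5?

-4/(5*pi)

b_5 = 1/3 ∫_{-3}^{3} φ(u) sin(5*pi*u/3) du.
Split the integral at the breakpoints.
Directly, an antiderivative of (1) sin(5*pi*u/3) is -3*cos(5*pi*u/3)/(5*pi); evaluating from -3 to -3/2: ∫_{-3}^{-3/2} (1) sin(5*pi*u/3) du = (0) - (3/(5*pi)) = -3/(5*pi).
Directly, an antiderivative of (-2) sin(5*pi*u/3) is 6*cos(5*pi*u/3)/(5*pi); evaluating from -3/2 to 3/2: ∫_{-3/2}^{3/2} (-2) sin(5*pi*u/3) du = (0) - (0) = 0.
Directly, an antiderivative of (-3) sin(5*pi*u/3) is 9*cos(5*pi*u/3)/(5*pi); evaluating from 3/2 to 3: ∫_{3/2}^{3} (-3) sin(5*pi*u/3) du = (-9/(5*pi)) - (0) = -9/(5*pi).
Summing the pieces and multiplying by (1/3) gives b_5 = -4/(5*pi).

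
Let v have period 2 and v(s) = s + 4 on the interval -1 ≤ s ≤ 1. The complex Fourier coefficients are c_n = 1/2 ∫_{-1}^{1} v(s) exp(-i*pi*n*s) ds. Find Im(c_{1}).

-1/pi

Since v is real-valued, Im(c_{1}) = -1/2 ∫_{-1}^{1} v(s) sin(pi*s) ds = -b_{1}/2.
Integrating by parts (boundary term plus one more integral), an antiderivative of (s + 4) sin(pi*s) is -s*cos(pi*s)/pi + sin(pi*s)/pi**2 - 4*cos(pi*s)/pi; evaluating from -1 to 1: ∫_{-1}^{1} (s + 4) sin(pi*s) ds = (5/pi) - (3/pi) = 2/pi.
Hence Im(c_{1}) = (-1/2)·(2/pi) = -1/pi.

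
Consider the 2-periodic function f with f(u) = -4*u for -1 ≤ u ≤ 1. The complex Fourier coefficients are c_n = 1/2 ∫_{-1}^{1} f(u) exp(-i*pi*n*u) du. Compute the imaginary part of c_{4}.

-1/pi

Since f is real-valued, Im(c_{4}) = -1/2 ∫_{-1}^{1} f(u) sin(4*pi*u) du = -b_{4}/2.
f is odd and sin(4*pi*u) is odd, so the integrand is even: ∫_{-1}^{1} f(u) sin(4*pi*u) du = 2∫_0^{1} f(u) sin(4*pi*u) du.
Integrating by parts (boundary term plus one more integral), an antiderivative of (-4*u) sin(4*pi*u) is u*cos(4*pi*u)/pi - sin(4*pi*u)/(4*pi**2); evaluating from 0 to 1: ∫_{0}^{1} (-4*u) sin(4*pi*u) du = (1/pi) - (0) = 1/pi.
So ∫_{-1}^{1} f(u) sin(4*pi*u) du = 2/pi.
Hence Im(c_{4}) = (-1/2)·(2/pi) = -1/pi.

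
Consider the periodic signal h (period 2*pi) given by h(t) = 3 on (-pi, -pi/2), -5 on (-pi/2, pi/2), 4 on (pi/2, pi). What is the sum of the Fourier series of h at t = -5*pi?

t = -5*pi differs from t = -pi by -2 full period(s), and the series is 2*pi-periodic.
At t = -pi the one-sided limits are h(-pi^-) = 4 and h(-pi^+) = 3.
By Dirichlet's theorem the series converges to their average, [(4) + (3)]/2 = 7/2.

7/2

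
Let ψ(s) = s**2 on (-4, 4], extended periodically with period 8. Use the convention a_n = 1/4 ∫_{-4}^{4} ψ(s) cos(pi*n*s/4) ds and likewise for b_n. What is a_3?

-64/(9*pi**2)

a_3 = 1/4 ∫_{-4}^{4} ψ(s) cos(3*pi*s/4) ds.
ψ is even and cos(3*pi*s/4) is even, so the integrand is even and a_3 = 1/2 ∫_0^{4} ψ(s) cos(3*pi*s/4) ds.
Integrating by parts twice (tabular method), an antiderivative of (s**2) cos(3*pi*s/4) is 4*s**2*sin(3*pi*s/4)/(3*pi) + 32*s*cos(3*pi*s/4)/(9*pi**2) - 128*sin(3*pi*s/4)/(27*pi**3); evaluating from 0 to 4: ∫_{0}^{4} (s**2) cos(3*pi*s/4) ds = (-128/(9*pi**2)) - (0) = -128/(9*pi**2).
Hence a_3 = (1/2)·(-128/(9*pi**2)) = -64/(9*pi**2).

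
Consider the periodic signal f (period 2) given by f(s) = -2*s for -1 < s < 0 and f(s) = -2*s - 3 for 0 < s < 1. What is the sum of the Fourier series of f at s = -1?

s = -1 differs from s = 1 by -1 full period(s), and the series is 2-periodic.
At s = 1 the one-sided limits are f(1^-) = -5 and f(1^+) = 2.
By Dirichlet's theorem the series converges to their average, [(-5) + (2)]/2 = -3/2.

-3/2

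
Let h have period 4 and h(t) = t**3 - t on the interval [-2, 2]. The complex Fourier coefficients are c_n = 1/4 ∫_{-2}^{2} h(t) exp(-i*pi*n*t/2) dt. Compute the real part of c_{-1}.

Since h is real-valued, Re(c_{-1}) = 1/4 ∫_{-2}^{2} h(t) cos(-pi*t/2) dt = a_{1}/2.
(h is odd, so the integrand is odd over a symmetric interval and the integral vanishes.)

0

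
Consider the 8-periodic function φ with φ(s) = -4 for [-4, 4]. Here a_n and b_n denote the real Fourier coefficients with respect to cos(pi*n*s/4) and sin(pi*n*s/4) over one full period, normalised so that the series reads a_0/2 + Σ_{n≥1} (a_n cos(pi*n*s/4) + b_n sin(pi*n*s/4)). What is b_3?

0

b_3 = 1/4 ∫_{-4}^{4} φ(s) sin(3*pi*s/4) ds.
φ is even and sin(3*pi*s/4) is odd, so the integrand is odd over a symmetric interval and the integral vanishes.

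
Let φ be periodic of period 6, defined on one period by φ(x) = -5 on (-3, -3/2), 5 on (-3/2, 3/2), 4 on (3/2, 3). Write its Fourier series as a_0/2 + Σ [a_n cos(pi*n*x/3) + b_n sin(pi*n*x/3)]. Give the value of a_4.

a_4 = 1/3 ∫_{-3}^{3} φ(x) cos(4*pi*x/3) dx.
Split the integral at the breakpoints.
Directly, an antiderivative of (-5) cos(4*pi*x/3) is -15*sin(4*pi*x/3)/(4*pi); evaluating from -3 to -3/2: ∫_{-3}^{-3/2} (-5) cos(4*pi*x/3) dx = (0) - (0) = 0.
Directly, an antiderivative of (5) cos(4*pi*x/3) is 15*sin(4*pi*x/3)/(4*pi); evaluating from -3/2 to 3/2: ∫_{-3/2}^{3/2} (5) cos(4*pi*x/3) dx = (0) - (0) = 0.
Directly, an antiderivative of (4) cos(4*pi*x/3) is 3*sin(4*pi*x/3)/pi; evaluating from 3/2 to 3: ∫_{3/2}^{3} (4) cos(4*pi*x/3) dx = (0) - (0) = 0.
Summing the pieces and multiplying by (1/3) gives a_4 = 0.

0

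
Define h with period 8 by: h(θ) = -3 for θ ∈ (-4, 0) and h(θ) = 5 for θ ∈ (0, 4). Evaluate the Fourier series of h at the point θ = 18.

5

θ = 18 differs from θ = 2 by 2 full period(s), and the series is 8-periodic.
h is continuous at θ = 2 with value 5, so the series converges to 5 there.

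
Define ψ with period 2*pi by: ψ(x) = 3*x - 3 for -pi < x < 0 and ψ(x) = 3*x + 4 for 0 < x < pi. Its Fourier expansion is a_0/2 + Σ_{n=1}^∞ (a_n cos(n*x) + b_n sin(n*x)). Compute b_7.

2/pi + 6/7

b_7 = 1/pi ∫_{-pi}^{pi} ψ(x) sin(7*x) dx.
Split the integral at the breakpoints.
Integrating by parts (boundary term plus one more integral), an antiderivative of (3*x - 3) sin(7*x) is -3*x*cos(7*x)/7 + 3*sin(7*x)/49 + 3*cos(7*x)/7; evaluating from -pi to 0: ∫_{-pi}^{0} (3*x - 3) sin(7*x) dx = (3/7) - (-3*pi/7 - 3/7) = 6/7 + 3*pi/7.
Integrating by parts (boundary term plus one more integral), an antiderivative of (3*x + 4) sin(7*x) is -3*x*cos(7*x)/7 + 3*sin(7*x)/49 - 4*cos(7*x)/7; evaluating from 0 to pi: ∫_{0}^{pi} (3*x + 4) sin(7*x) dx = (4/7 + 3*pi/7) - (-4/7) = 8/7 + 3*pi/7.
Summing the pieces and multiplying by (1/pi) gives b_7 = 2/pi + 6/7.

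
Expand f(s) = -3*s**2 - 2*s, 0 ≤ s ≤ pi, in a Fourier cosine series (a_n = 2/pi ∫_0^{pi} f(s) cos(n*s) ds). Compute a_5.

a_5 = 2/pi ∫_0^{pi} (-3*s**2 - 2*s) cos(5*s) ds.
Integrating by parts twice (tabular method), an antiderivative of (-3*s**2 - 2*s) cos(5*s) is -3*s**2*sin(5*s)/5 - 2*s*sin(5*s)/5 - 6*s*cos(5*s)/25 + 6*sin(5*s)/125 - 2*cos(5*s)/25; evaluating from 0 to pi: ∫_{0}^{pi} (-3*s**2 - 2*s) cos(5*s) ds = (2/25 + 6*pi/25) - (-2/25) = 4/25 + 6*pi/25.
Hence a_5 = (2/pi)·(4/25 + 6*pi/25) = 4*(2 + 3*pi)/(25*pi).

4*(2 + 3*pi)/(25*pi)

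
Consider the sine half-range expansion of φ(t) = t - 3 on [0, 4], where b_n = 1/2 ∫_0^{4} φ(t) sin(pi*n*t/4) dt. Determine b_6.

b_6 = 1/2 ∫_0^{4} (t - 3) sin(3*pi*t/2) dt.
Integrating by parts (boundary term plus one more integral), an antiderivative of (t - 3) sin(3*pi*t/2) is -2*t*cos(3*pi*t/2)/(3*pi) + 4*sin(3*pi*t/2)/(9*pi**2) + 2*cos(3*pi*t/2)/pi; evaluating from 0 to 4: ∫_{0}^{4} (t - 3) sin(3*pi*t/2) dt = (-2/(3*pi)) - (2/pi) = -8/(3*pi).
Hence b_6 = (1/2)·(-8/(3*pi)) = -4/(3*pi).

-4/(3*pi)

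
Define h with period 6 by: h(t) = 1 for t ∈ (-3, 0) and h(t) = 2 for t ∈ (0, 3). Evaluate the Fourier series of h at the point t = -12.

t = -12 differs from t = 0 by -2 full period(s), and the series is 6-periodic.
At t = 0 the one-sided limits are h(0^-) = 1 and h(0^+) = 2.
By Dirichlet's theorem the series converges to their average, [(1) + (2)]/2 = 3/2.

3/2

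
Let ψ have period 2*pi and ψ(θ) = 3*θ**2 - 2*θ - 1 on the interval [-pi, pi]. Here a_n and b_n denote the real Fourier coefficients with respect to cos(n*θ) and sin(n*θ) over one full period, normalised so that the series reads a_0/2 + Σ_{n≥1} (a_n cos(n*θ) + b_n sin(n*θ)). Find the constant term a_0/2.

a_0 = 1/pi ∫_{-pi}^{pi} ψ(θ) dθ = 1/pi · (2*pi*(-1 + pi**2)) = -2 + 2*pi**2.
So the constant term a_0/2 = -1 + pi**2.

-1 + pi**2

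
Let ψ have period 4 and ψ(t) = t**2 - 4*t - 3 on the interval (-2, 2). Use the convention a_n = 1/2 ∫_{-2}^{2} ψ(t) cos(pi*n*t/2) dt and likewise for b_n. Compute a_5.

a_5 = 1/2 ∫_{-2}^{2} ψ(t) cos(5*pi*t/2) dt.
Integrating by parts twice (tabular method), an antiderivative of (t**2 - 4*t - 3) cos(5*pi*t/2) is 2*t**2*sin(5*pi*t/2)/(5*pi) - 8*t*sin(5*pi*t/2)/(5*pi) + 8*t*cos(5*pi*t/2)/(25*pi**2) - 6*sin(5*pi*t/2)/(5*pi) - 16*sin(5*pi*t/2)/(125*pi**3) - 16*cos(5*pi*t/2)/(25*pi**2); evaluating from -2 to 2: ∫_{-2}^{2} (t**2 - 4*t - 3) cos(5*pi*t/2) dt = (0) - (32/(25*pi**2)) = -32/(25*pi**2).
Hence a_5 = (1/2)·(-32/(25*pi**2)) = -16/(25*pi**2).

-16/(25*pi**2)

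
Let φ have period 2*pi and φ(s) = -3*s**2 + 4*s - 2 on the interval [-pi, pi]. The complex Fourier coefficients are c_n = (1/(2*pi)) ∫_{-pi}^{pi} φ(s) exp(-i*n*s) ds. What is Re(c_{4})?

Since φ is real-valued, Re(c_{4}) = (1/(2*pi)) ∫_{-pi}^{pi} φ(s) cos(4*s) ds = a_{4}/2.
Integrating by parts twice (tabular method), an antiderivative of (-3*s**2 + 4*s - 2) cos(4*s) is -3*s**2*sin(4*s)/4 + s*sin(4*s) - 3*s*cos(4*s)/8 - 13*sin(4*s)/32 + cos(4*s)/4; evaluating from -pi to pi: ∫_{-pi}^{pi} (-3*s**2 + 4*s - 2) cos(4*s) ds = (1/4 - 3*pi/8) - (1/4 + 3*pi/8) = -3*pi/4.
Hence Re(c_{4}) = (1/(2*pi))·(-3*pi/4) = -3/8.

-3/8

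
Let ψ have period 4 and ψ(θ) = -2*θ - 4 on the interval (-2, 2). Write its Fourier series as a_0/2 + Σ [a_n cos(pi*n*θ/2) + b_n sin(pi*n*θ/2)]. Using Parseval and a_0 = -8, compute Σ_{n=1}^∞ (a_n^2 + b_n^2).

Parseval: a_0^2/2 + Σ_{n≥1} (a_n^2+b_n^2) = 1/2 ∫_{-2}^{2} ψ(θ)^2 dθ = 128/3.
Subtract a_0^2/2 = 32: Σ (a_n^2+b_n^2) = 32/3.

32/3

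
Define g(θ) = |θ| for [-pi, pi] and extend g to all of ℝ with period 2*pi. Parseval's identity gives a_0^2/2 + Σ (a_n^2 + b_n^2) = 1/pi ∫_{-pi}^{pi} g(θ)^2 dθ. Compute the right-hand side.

2*pi**2/3

1/pi ∫_{-pi}^{pi} g(θ)^2 dθ = 1/pi · (2*pi**3/3) = 2*pi**2/3.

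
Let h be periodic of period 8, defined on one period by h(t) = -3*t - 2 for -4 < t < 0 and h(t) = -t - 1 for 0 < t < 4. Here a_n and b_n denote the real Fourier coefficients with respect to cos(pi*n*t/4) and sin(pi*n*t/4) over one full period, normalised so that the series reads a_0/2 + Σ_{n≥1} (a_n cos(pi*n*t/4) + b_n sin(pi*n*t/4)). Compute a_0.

a_0 = 1/4 ∫_{-4}^{4} h(t) dt = 1/4 · (4) = 1.

1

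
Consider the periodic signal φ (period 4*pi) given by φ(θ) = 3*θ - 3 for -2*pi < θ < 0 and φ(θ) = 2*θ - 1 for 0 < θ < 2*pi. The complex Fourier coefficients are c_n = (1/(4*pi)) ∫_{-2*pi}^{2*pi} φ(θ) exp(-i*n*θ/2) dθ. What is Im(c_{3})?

Since φ is real-valued, Im(c_{3}) = -(1/(4*pi)) ∫_{-2*pi}^{2*pi} φ(θ) sin(3*θ/2) dθ = -b_{3}/2.
Split the integral at the breakpoints.
Integrating by parts (boundary term plus one more integral), an antiderivative of (3*θ - 3) sin(3*θ/2) is -2*θ*cos(3*θ/2) + 4*sin(3*θ/2)/3 + 2*cos(3*θ/2); evaluating from -2*pi to 0: ∫_{-2*pi}^{0} (3*θ - 3) sin(3*θ/2) dθ = (2) - (-4*pi - 2) = 4 + 4*pi.
Integrating by parts (boundary term plus one more integral), an antiderivative of (2*θ - 1) sin(3*θ/2) is -4*θ*cos(3*θ/2)/3 + 8*sin(3*θ/2)/9 + 2*cos(3*θ/2)/3; evaluating from 0 to 2*pi: ∫_{0}^{2*pi} (2*θ - 1) sin(3*θ/2) dθ = (-2/3 + 8*pi/3) - (2/3) = -4/3 + 8*pi/3.
So ∫_{-2*pi}^{2*pi} φ(θ) sin(3*θ/2) dθ = 8/3 + 20*pi/3.
Hence Im(c_{3}) = (-1/(4*pi))·(8/3 + 20*pi/3) = (-5*pi - 2)/(3*pi).

(-5*pi - 2)/(3*pi)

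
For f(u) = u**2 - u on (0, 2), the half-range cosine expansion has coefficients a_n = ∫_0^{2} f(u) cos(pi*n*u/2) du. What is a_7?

a_7 = ∫_0^{2} (u**2 - u) cos(7*pi*u/2) du.
Integrating by parts twice (tabular method), an antiderivative of (u**2 - u) cos(7*pi*u/2) is 2*u**2*sin(7*pi*u/2)/(7*pi) - 2*u*sin(7*pi*u/2)/(7*pi) + 8*u*cos(7*pi*u/2)/(49*pi**2) - 16*sin(7*pi*u/2)/(343*pi**3) - 4*cos(7*pi*u/2)/(49*pi**2); evaluating from 0 to 2: ∫_{0}^{2} (u**2 - u) cos(7*pi*u/2) du = (-12/(49*pi**2)) - (-4/(49*pi**2)) = -8/(49*pi**2).
Hence a_7 = -8/(49*pi**2).

-8/(49*pi**2)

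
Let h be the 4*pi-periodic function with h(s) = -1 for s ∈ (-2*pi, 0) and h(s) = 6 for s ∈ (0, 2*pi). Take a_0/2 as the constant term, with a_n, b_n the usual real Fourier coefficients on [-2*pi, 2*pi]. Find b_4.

0

b_4 = (1/(2*pi)) ∫_{-2*pi}^{2*pi} h(s) sin(2*s) ds.
Split the integral at the breakpoints.
Directly, an antiderivative of (-1) sin(2*s) is cos(2*s)/2; evaluating from -2*pi to 0: ∫_{-2*pi}^{0} (-1) sin(2*s) ds = (1/2) - (1/2) = 0.
Directly, an antiderivative of (6) sin(2*s) is -3*cos(2*s); evaluating from 0 to 2*pi: ∫_{0}^{2*pi} (6) sin(2*s) ds = (-3) - (-3) = 0.
Summing the pieces and multiplying by (1/(2*pi)) gives b_4 = 0.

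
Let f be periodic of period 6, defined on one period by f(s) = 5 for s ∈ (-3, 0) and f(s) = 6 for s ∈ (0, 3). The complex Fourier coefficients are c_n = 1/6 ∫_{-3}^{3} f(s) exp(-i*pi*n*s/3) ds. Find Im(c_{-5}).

Since f is real-valued, Im(c_{-5}) = -1/6 ∫_{-3}^{3} f(s) sin(-5*pi*s/3) ds = b_{5}/2.
Split the integral at the breakpoints.
Directly, an antiderivative of (5) sin(-5*pi*s/3) is 3*cos(5*pi*s/3)/pi; evaluating from -3 to 0: ∫_{-3}^{0} (5) sin(-5*pi*s/3) ds = (3/pi) - (-3/pi) = 6/pi.
Directly, an antiderivative of (6) sin(-5*pi*s/3) is 18*cos(5*pi*s/3)/(5*pi); evaluating from 0 to 3: ∫_{0}^{3} (6) sin(-5*pi*s/3) ds = (-18/(5*pi)) - (18/(5*pi)) = -36/(5*pi).
So ∫_{-3}^{3} f(s) sin(-5*pi*s/3) ds = -6/(5*pi).
Hence Im(c_{-5}) = (-1/6)·(-6/(5*pi)) = 1/(5*pi).

1/(5*pi)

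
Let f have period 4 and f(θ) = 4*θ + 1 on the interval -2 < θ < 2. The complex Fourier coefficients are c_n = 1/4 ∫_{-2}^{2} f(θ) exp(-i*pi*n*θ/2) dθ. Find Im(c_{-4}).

-2/pi

Since f is real-valued, Im(c_{-4}) = -1/4 ∫_{-2}^{2} f(θ) sin(-2*pi*θ) dθ = b_{4}/2.
Integrating by parts (boundary term plus one more integral), an antiderivative of (4*θ + 1) sin(-2*pi*θ) is 2*θ*cos(2*pi*θ)/pi - sin(2*pi*θ)/pi**2 + cos(2*pi*θ)/(2*pi); evaluating from -2 to 2: ∫_{-2}^{2} (4*θ + 1) sin(-2*pi*θ) dθ = (9/(2*pi)) - (-7/(2*pi)) = 8/pi.
Hence Im(c_{-4}) = (-1/4)·(8/pi) = -2/pi.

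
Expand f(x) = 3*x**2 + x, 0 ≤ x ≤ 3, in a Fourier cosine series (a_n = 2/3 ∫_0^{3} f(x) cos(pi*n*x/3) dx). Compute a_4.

a_4 = 2/3 ∫_0^{3} (3*x**2 + x) cos(4*pi*x/3) dx.
Integrating by parts twice (tabular method), an antiderivative of (3*x**2 + x) cos(4*pi*x/3) is 9*x**2*sin(4*pi*x/3)/(4*pi) + 3*x*sin(4*pi*x/3)/(4*pi) + 27*x*cos(4*pi*x/3)/(8*pi**2) - 81*sin(4*pi*x/3)/(32*pi**3) + 9*cos(4*pi*x/3)/(16*pi**2); evaluating from 0 to 3: ∫_{0}^{3} (3*x**2 + x) cos(4*pi*x/3) dx = (171/(16*pi**2)) - (9/(16*pi**2)) = 81/(8*pi**2).
Hence a_4 = (2/3)·(81/(8*pi**2)) = 27/(4*pi**2).

27/(4*pi**2)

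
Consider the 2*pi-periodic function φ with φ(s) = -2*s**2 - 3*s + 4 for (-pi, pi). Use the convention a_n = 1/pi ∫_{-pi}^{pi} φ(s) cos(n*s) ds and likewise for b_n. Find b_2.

3

b_2 = 1/pi ∫_{-pi}^{pi} φ(s) sin(2*s) ds.
Integrating by parts twice (tabular method), an antiderivative of (-2*s**2 - 3*s + 4) sin(2*s) is s**2*cos(2*s) - s*sin(2*s) + 3*s*cos(2*s)/2 - 3*sin(2*s)/4 - 5*cos(2*s)/2; evaluating from -pi to pi: ∫_{-pi}^{pi} (-2*s**2 - 3*s + 4) sin(2*s) ds = (-5/2 + 3*pi/2 + pi**2) - (-3*pi/2 - 5/2 + pi**2) = 3*pi.
Hence b_2 = (1/pi)·(3*pi) = 3.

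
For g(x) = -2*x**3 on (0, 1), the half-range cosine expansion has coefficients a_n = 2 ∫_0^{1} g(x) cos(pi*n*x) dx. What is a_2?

a_2 = 2 ∫_0^{1} (-2*x**3) cos(2*pi*x) dx.
Integrating by parts three times (tabular method), an antiderivative of (-2*x**3) cos(2*pi*x) is -x**3*sin(2*pi*x)/pi - 3*x**2*cos(2*pi*x)/(2*pi**2) + 3*x*sin(2*pi*x)/(2*pi**3) + 3*cos(2*pi*x)/(4*pi**4); evaluating from 0 to 1: ∫_{0}^{1} (-2*x**3) cos(2*pi*x) dx = (3*(1 - 2*pi**2)/(4*pi**4)) - (3/(4*pi**4)) = -3/(2*pi**2).
Hence a_2 = 2·(-3/(2*pi**2)) = -3/pi**2.

-3/pi**2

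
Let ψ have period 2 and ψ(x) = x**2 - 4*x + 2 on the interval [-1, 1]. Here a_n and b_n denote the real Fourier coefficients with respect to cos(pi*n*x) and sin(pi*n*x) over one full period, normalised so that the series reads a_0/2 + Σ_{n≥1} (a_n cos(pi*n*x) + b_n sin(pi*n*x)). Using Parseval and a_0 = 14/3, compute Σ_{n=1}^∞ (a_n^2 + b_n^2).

Parseval: a_0^2/2 + Σ_{n≥1} (a_n^2+b_n^2) = ∫_{-1}^{1} ψ(x)^2 dx = 326/15.
Subtract a_0^2/2 = 98/9: Σ (a_n^2+b_n^2) = 488/45.

488/45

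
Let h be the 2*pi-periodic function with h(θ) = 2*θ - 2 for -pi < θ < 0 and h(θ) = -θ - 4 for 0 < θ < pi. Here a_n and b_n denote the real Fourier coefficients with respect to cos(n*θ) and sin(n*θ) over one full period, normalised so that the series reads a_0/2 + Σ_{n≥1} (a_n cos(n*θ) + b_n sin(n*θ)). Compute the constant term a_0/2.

a_0 = 1/pi ∫_{-pi}^{pi} h(θ) dθ = 1/pi · (-3*pi*(pi + 4)/2) = -6 - 3*pi/2.
So the constant term a_0/2 = -3 - 3*pi/4.

-3 - 3*pi/4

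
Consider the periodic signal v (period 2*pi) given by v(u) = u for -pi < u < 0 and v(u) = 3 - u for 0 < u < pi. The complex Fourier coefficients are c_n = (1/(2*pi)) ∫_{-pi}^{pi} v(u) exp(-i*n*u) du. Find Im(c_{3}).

Since v is real-valued, Im(c_{3}) = -(1/(2*pi)) ∫_{-pi}^{pi} v(u) sin(3*u) du = -b_{3}/2.
Split the integral at the breakpoints.
Integrating by parts (boundary term plus one more integral), an antiderivative of (u) sin(3*u) is -u*cos(3*u)/3 + sin(3*u)/9; evaluating from -pi to 0: ∫_{-pi}^{0} (u) sin(3*u) du = (0) - (-pi/3) = pi/3.
Integrating by parts (boundary term plus one more integral), an antiderivative of (3 - u) sin(3*u) is u*cos(3*u)/3 - sin(3*u)/9 - cos(3*u); evaluating from 0 to pi: ∫_{0}^{pi} (3 - u) sin(3*u) du = (1 - pi/3) - (-1) = 2 - pi/3.
So ∫_{-pi}^{pi} v(u) sin(3*u) du = 2.
Hence Im(c_{3}) = (-1/(2*pi))·(2) = -1/pi.

-1/pi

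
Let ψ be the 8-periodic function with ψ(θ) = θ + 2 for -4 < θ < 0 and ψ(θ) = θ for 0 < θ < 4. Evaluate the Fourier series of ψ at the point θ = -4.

At θ = -4 the one-sided limits are ψ(-4^-) = 4 and ψ(-4^+) = -2.
By Dirichlet's theorem the series converges to their average, [(4) + (-2)]/2 = 1.

1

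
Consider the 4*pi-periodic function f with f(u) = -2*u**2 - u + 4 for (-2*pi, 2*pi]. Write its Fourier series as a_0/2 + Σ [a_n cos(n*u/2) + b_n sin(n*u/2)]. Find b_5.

-4/5

b_5 = (1/(2*pi)) ∫_{-2*pi}^{2*pi} f(u) sin(5*u/2) du.
Integrating by parts twice (tabular method), an antiderivative of (-2*u**2 - u + 4) sin(5*u/2) is 4*u**2*cos(5*u/2)/5 - 16*u*sin(5*u/2)/25 + 2*u*cos(5*u/2)/5 - 4*sin(5*u/2)/25 - 232*cos(5*u/2)/125; evaluating from -2*pi to 2*pi: ∫_{-2*pi}^{2*pi} (-2*u**2 - u + 4) sin(5*u/2) du = (-16*pi**2/5 - 4*pi/5 + 232/125) - (-16*pi**2/5 + 232/125 + 4*pi/5) = -8*pi/5.
Hence b_5 = (1/(2*pi))·(-8*pi/5) = -4/5.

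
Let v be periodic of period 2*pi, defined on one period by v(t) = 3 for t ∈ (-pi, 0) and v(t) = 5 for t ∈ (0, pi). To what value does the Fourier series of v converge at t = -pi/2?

v is continuous at t = -pi/2 with value 3, so the series converges to 3 there.

3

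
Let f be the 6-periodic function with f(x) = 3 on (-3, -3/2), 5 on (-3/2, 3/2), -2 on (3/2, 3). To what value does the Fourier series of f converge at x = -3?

1/2

At x = -3 the one-sided limits are f(-3^-) = -2 and f(-3^+) = 3.
By Dirichlet's theorem the series converges to their average, [(-2) + (3)]/2 = 1/2.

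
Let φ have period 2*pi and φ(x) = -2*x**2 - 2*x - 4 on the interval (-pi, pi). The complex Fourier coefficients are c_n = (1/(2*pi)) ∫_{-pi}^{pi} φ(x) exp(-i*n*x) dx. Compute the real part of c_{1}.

4

Since φ is real-valued, Re(c_{1}) = (1/(2*pi)) ∫_{-pi}^{pi} φ(x) cos(x) dx = a_{1}/2.
Integrating by parts twice (tabular method), an antiderivative of (-2*x**2 - 2*x - 4) cos(x) is -2*x**2*sin(x) - 2*x*sin(x) - 4*x*cos(x) - 2*cos(x); evaluating from -pi to pi: ∫_{-pi}^{pi} (-2*x**2 - 2*x - 4) cos(x) dx = (2 + 4*pi) - (2 - 4*pi) = 8*pi.
Hence Re(c_{1}) = (1/(2*pi))·(8*pi) = 4.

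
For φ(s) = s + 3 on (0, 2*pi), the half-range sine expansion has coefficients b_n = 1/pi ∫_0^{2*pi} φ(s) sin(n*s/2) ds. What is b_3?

b_3 = 1/pi ∫_0^{2*pi} (s + 3) sin(3*s/2) ds.
Integrating by parts (boundary term plus one more integral), an antiderivative of (s + 3) sin(3*s/2) is -2*s*cos(3*s/2)/3 + 4*sin(3*s/2)/9 - 2*cos(3*s/2); evaluating from 0 to 2*pi: ∫_{0}^{2*pi} (s + 3) sin(3*s/2) ds = (2 + 4*pi/3) - (-2) = 4 + 4*pi/3.
Hence b_3 = (1/pi)·(4 + 4*pi/3) = 4/pi + 4/3.

4/pi + 4/3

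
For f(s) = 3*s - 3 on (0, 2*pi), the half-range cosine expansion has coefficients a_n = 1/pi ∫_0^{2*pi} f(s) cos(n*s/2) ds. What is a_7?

a_7 = 1/pi ∫_0^{2*pi} (3*s - 3) cos(7*s/2) ds.
Integrating by parts (boundary term plus one more integral), an antiderivative of (3*s - 3) cos(7*s/2) is 6*s*sin(7*s/2)/7 - 6*sin(7*s/2)/7 + 12*cos(7*s/2)/49; evaluating from 0 to 2*pi: ∫_{0}^{2*pi} (3*s - 3) cos(7*s/2) ds = (-12/49) - (12/49) = -24/49.
Hence a_7 = (1/pi)·(-24/49) = -24/(49*pi).

-24/(49*pi)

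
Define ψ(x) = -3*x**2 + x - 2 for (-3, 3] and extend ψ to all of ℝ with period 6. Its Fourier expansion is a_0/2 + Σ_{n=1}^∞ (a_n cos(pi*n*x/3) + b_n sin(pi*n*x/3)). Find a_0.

-22

a_0 = 1/3 ∫_{-3}^{3} ψ(x) dx = 1/3 · (-66) = -22.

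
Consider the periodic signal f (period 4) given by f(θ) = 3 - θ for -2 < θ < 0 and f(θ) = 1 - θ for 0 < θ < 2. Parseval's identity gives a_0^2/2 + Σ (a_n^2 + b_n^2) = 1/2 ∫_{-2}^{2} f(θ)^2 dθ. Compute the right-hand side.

1/2 ∫_{-2}^{2} f(θ)^2 dθ = 1/2 · (100/3) = 50/3.

50/3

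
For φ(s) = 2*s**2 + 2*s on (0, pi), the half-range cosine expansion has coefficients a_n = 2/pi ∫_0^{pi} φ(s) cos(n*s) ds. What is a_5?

8*(-pi - 1)/(25*pi)

a_5 = 2/pi ∫_0^{pi} (2*s**2 + 2*s) cos(5*s) ds.
Integrating by parts twice (tabular method), an antiderivative of (2*s**2 + 2*s) cos(5*s) is 2*s**2*sin(5*s)/5 + 2*s*sin(5*s)/5 + 4*s*cos(5*s)/25 - 4*sin(5*s)/125 + 2*cos(5*s)/25; evaluating from 0 to pi: ∫_{0}^{pi} (2*s**2 + 2*s) cos(5*s) ds = (-4*pi/25 - 2/25) - (2/25) = -4*pi/25 - 4/25.
Hence a_5 = (2/pi)·(-4*pi/25 - 4/25) = 8*(-pi - 1)/(25*pi).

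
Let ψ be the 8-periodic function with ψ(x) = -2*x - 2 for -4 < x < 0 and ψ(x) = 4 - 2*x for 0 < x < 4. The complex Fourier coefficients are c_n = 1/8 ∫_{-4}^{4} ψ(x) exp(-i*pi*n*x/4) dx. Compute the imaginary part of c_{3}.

Since ψ is real-valued, Im(c_{3}) = -1/8 ∫_{-4}^{4} ψ(x) sin(3*pi*x/4) dx = -b_{3}/2.
Split the integral at the breakpoints.
Integrating by parts (boundary term plus one more integral), an antiderivative of (-2*x - 2) sin(3*pi*x/4) is 8*x*cos(3*pi*x/4)/(3*pi) - 32*sin(3*pi*x/4)/(9*pi**2) + 8*cos(3*pi*x/4)/(3*pi); evaluating from -4 to 0: ∫_{-4}^{0} (-2*x - 2) sin(3*pi*x/4) dx = (8/(3*pi)) - (8/pi) = -16/(3*pi).
Integrating by parts (boundary term plus one more integral), an antiderivative of (4 - 2*x) sin(3*pi*x/4) is 8*x*cos(3*pi*x/4)/(3*pi) - 32*sin(3*pi*x/4)/(9*pi**2) - 16*cos(3*pi*x/4)/(3*pi); evaluating from 0 to 4: ∫_{0}^{4} (4 - 2*x) sin(3*pi*x/4) dx = (-16/(3*pi)) - (-16/(3*pi)) = 0.
So ∫_{-4}^{4} ψ(x) sin(3*pi*x/4) dx = -16/(3*pi).
Hence Im(c_{3}) = (-1/8)·(-16/(3*pi)) = 2/(3*pi).

2/(3*pi)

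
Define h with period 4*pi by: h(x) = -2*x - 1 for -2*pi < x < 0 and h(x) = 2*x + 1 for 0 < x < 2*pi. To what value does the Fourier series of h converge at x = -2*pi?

4*pi

x = -2*pi differs from x = 2*pi by -1 full period(s), and the series is 4*pi-periodic.
At x = 2*pi the one-sided limits are h(2*pi^-) = 1 + 4*pi and h(2*pi^+) = -1 + 4*pi.
By Dirichlet's theorem the series converges to their average, [(1 + 4*pi) + (-1 + 4*pi)]/2 = 4*pi.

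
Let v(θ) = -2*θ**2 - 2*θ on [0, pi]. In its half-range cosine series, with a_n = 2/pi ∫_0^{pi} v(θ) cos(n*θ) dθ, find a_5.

a_5 = 2/pi ∫_0^{pi} (-2*θ**2 - 2*θ) cos(5*θ) dθ.
Integrating by parts twice (tabular method), an antiderivative of (-2*θ**2 - 2*θ) cos(5*θ) is -2*θ**2*sin(5*θ)/5 - 2*θ*sin(5*θ)/5 - 4*θ*cos(5*θ)/25 + 4*sin(5*θ)/125 - 2*cos(5*θ)/25; evaluating from 0 to pi: ∫_{0}^{pi} (-2*θ**2 - 2*θ) cos(5*θ) dθ = (2/25 + 4*pi/25) - (-2/25) = 4/25 + 4*pi/25.
Hence a_5 = (2/pi)·(4/25 + 4*pi/25) = 8*(1 + pi)/(25*pi).

8*(1 + pi)/(25*pi)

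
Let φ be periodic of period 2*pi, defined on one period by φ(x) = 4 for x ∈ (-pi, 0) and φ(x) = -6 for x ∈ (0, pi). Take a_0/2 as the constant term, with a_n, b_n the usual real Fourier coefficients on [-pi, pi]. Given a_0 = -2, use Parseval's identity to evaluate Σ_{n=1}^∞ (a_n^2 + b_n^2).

Parseval: a_0^2/2 + Σ_{n≥1} (a_n^2+b_n^2) = 1/pi ∫_{-pi}^{pi} φ(x)^2 dx = 52.
Subtract a_0^2/2 = 2: Σ (a_n^2+b_n^2) = 50.

50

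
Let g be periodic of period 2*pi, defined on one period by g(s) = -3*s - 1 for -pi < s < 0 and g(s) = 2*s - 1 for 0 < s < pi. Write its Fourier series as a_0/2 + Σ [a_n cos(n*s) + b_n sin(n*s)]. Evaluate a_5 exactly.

a_5 = 1/pi ∫_{-pi}^{pi} g(s) cos(5*s) ds.
Split the integral at the breakpoints.
Integrating by parts (boundary term plus one more integral), an antiderivative of (-3*s - 1) cos(5*s) is -3*s*sin(5*s)/5 - sin(5*s)/5 - 3*cos(5*s)/25; evaluating from -pi to 0: ∫_{-pi}^{0} (-3*s - 1) cos(5*s) ds = (-3/25) - (3/25) = -6/25.
Integrating by parts (boundary term plus one more integral), an antiderivative of (2*s - 1) cos(5*s) is 2*s*sin(5*s)/5 - sin(5*s)/5 + 2*cos(5*s)/25; evaluating from 0 to pi: ∫_{0}^{pi} (2*s - 1) cos(5*s) ds = (-2/25) - (2/25) = -4/25.
Summing the pieces and multiplying by (1/pi) gives a_5 = -2/(5*pi).

-2/(5*pi)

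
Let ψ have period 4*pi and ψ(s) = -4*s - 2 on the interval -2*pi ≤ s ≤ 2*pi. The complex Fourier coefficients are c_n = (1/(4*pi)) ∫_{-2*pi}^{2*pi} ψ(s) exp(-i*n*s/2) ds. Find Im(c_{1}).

8

Since ψ is real-valued, Im(c_{1}) = -(1/(4*pi)) ∫_{-2*pi}^{2*pi} ψ(s) sin(s/2) ds = -b_{1}/2.
Integrating by parts (boundary term plus one more integral), an antiderivative of (-4*s - 2) sin(s/2) is 8*s*cos(s/2) - 16*sin(s/2) + 4*cos(s/2); evaluating from -2*pi to 2*pi: ∫_{-2*pi}^{2*pi} (-4*s - 2) sin(s/2) ds = (-16*pi - 4) - (-4 + 16*pi) = -32*pi.
Hence Im(c_{1}) = (-1/(4*pi))·(-32*pi) = 8.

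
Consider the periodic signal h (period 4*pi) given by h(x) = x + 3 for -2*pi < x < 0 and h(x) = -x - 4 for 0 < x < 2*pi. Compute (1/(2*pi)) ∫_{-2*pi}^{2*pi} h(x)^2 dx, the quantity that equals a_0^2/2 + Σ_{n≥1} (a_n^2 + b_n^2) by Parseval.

(1/(2*pi)) ∫_{-2*pi}^{2*pi} h(x)^2 dx = (1/(2*pi)) · (2*pi*(6*pi + 75 + 8*pi**2)/3) = 2*pi + 25 + 8*pi**2/3.

2*pi + 25 + 8*pi**2/3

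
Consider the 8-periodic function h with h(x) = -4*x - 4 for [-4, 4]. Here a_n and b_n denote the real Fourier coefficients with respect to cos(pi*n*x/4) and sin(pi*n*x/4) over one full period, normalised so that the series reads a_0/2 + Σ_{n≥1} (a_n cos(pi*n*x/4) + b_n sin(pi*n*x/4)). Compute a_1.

0

a_1 = 1/4 ∫_{-4}^{4} h(x) cos(pi*x/4) dx.
Integrating by parts (boundary term plus one more integral), an antiderivative of (-4*x - 4) cos(pi*x/4) is -16*x*sin(pi*x/4)/pi - 16*sin(pi*x/4)/pi - 64*cos(pi*x/4)/pi**2; evaluating from -4 to 4: ∫_{-4}^{4} (-4*x - 4) cos(pi*x/4) dx = (64/pi**2) - (64/pi**2) = 0.
Hence a_1 = (1/4)·(0) = 0.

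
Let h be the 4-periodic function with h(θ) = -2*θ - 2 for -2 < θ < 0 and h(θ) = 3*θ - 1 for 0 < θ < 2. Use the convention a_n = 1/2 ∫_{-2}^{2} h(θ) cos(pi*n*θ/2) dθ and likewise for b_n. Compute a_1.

a_1 = 1/2 ∫_{-2}^{2} h(θ) cos(pi*θ/2) dθ.
Split the integral at the breakpoints.
Integrating by parts (boundary term plus one more integral), an antiderivative of (-2*θ - 2) cos(pi*θ/2) is -4*θ*sin(pi*θ/2)/pi - 4*sin(pi*θ/2)/pi - 8*cos(pi*θ/2)/pi**2; evaluating from -2 to 0: ∫_{-2}^{0} (-2*θ - 2) cos(pi*θ/2) dθ = (-8/pi**2) - (8/pi**2) = -16/pi**2.
Integrating by parts (boundary term plus one more integral), an antiderivative of (3*θ - 1) cos(pi*θ/2) is 6*θ*sin(pi*θ/2)/pi - 2*sin(pi*θ/2)/pi + 12*cos(pi*θ/2)/pi**2; evaluating from 0 to 2: ∫_{0}^{2} (3*θ - 1) cos(pi*θ/2) dθ = (-12/pi**2) - (12/pi**2) = -24/pi**2.
Summing the pieces and multiplying by (1/2) gives a_1 = -20/pi**2.

-20/pi**2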